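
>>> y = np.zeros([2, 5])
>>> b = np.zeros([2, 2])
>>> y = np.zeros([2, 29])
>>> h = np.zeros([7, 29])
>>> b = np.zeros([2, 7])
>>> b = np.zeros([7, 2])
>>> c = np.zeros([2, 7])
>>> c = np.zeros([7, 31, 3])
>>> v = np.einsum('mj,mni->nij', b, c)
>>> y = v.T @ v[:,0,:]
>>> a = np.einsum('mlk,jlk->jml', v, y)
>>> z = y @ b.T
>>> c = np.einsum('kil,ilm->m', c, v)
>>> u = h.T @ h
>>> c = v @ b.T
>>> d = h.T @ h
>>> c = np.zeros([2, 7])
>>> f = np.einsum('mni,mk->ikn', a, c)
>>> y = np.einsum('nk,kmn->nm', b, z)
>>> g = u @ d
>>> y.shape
(7, 3)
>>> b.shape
(7, 2)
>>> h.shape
(7, 29)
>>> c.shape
(2, 7)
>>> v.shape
(31, 3, 2)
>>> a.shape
(2, 31, 3)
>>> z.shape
(2, 3, 7)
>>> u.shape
(29, 29)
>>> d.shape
(29, 29)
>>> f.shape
(3, 7, 31)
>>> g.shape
(29, 29)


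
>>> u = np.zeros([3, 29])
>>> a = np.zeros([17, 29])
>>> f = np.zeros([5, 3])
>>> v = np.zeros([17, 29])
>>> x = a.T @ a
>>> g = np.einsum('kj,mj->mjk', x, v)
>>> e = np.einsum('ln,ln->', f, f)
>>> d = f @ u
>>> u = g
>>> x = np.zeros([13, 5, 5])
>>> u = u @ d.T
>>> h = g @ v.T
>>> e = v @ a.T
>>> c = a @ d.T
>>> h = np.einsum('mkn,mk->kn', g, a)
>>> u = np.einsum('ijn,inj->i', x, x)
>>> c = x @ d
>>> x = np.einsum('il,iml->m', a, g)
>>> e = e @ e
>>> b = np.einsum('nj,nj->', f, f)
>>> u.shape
(13,)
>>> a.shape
(17, 29)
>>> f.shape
(5, 3)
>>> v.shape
(17, 29)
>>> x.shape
(29,)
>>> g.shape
(17, 29, 29)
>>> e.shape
(17, 17)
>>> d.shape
(5, 29)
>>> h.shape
(29, 29)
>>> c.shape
(13, 5, 29)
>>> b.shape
()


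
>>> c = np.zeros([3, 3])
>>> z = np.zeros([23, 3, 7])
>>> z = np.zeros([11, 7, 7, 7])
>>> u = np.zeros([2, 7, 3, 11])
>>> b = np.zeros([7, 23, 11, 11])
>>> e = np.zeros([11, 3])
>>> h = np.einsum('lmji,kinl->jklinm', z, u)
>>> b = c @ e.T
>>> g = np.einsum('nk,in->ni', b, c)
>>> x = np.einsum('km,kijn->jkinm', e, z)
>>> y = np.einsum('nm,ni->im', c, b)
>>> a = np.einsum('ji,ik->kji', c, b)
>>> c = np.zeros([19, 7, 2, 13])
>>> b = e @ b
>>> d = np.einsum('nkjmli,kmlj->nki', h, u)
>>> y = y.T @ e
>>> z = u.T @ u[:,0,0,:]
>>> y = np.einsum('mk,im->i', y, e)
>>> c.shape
(19, 7, 2, 13)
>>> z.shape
(11, 3, 7, 11)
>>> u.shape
(2, 7, 3, 11)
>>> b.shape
(11, 11)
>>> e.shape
(11, 3)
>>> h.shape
(7, 2, 11, 7, 3, 7)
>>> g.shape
(3, 3)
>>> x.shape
(7, 11, 7, 7, 3)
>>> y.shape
(11,)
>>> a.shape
(11, 3, 3)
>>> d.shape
(7, 2, 7)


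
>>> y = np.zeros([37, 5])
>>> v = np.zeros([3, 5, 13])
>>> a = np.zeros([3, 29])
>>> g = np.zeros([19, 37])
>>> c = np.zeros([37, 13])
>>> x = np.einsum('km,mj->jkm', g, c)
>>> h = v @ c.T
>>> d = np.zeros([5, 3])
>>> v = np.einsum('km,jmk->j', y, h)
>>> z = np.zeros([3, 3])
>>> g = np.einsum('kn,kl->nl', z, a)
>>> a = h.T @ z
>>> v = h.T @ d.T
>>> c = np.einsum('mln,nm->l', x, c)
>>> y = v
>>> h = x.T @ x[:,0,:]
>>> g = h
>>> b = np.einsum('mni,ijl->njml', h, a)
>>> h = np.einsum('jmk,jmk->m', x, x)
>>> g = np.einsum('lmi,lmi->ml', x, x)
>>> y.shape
(37, 5, 5)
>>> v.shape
(37, 5, 5)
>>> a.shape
(37, 5, 3)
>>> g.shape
(19, 13)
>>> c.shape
(19,)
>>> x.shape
(13, 19, 37)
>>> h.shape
(19,)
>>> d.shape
(5, 3)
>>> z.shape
(3, 3)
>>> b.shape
(19, 5, 37, 3)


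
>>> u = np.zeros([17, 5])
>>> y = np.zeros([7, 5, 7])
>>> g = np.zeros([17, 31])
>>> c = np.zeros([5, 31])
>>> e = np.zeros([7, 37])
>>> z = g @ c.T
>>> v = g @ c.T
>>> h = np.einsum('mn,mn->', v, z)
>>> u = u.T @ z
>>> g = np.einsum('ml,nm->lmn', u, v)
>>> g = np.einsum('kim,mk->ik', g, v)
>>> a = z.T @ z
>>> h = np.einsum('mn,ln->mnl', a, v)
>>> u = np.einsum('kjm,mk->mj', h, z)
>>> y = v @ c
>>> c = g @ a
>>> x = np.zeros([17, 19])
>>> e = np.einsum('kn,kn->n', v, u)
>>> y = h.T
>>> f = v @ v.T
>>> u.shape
(17, 5)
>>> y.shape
(17, 5, 5)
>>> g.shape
(5, 5)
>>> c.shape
(5, 5)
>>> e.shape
(5,)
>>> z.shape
(17, 5)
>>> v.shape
(17, 5)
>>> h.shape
(5, 5, 17)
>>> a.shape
(5, 5)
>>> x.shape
(17, 19)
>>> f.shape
(17, 17)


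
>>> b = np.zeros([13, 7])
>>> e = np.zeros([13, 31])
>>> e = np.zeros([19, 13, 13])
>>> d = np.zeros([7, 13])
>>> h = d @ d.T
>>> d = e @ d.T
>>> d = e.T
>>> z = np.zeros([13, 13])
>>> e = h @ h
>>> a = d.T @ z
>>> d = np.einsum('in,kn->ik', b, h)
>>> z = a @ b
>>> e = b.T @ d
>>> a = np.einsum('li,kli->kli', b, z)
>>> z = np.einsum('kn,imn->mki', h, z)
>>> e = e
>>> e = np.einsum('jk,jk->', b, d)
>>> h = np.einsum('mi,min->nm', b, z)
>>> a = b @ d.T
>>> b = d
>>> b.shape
(13, 7)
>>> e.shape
()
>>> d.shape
(13, 7)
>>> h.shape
(19, 13)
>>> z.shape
(13, 7, 19)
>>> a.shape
(13, 13)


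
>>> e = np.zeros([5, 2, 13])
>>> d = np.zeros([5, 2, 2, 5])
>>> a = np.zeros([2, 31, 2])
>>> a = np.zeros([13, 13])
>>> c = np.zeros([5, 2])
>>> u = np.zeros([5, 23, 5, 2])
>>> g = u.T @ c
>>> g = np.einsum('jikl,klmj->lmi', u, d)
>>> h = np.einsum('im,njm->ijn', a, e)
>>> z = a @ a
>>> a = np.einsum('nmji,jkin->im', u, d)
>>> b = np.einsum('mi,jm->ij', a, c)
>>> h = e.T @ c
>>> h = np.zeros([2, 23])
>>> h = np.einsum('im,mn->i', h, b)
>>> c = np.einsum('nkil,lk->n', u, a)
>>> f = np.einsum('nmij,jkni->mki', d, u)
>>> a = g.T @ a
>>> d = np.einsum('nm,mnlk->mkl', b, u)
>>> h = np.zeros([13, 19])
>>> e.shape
(5, 2, 13)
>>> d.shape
(5, 2, 5)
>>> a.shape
(23, 2, 23)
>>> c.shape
(5,)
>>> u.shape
(5, 23, 5, 2)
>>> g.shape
(2, 2, 23)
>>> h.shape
(13, 19)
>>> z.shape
(13, 13)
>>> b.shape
(23, 5)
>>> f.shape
(2, 23, 2)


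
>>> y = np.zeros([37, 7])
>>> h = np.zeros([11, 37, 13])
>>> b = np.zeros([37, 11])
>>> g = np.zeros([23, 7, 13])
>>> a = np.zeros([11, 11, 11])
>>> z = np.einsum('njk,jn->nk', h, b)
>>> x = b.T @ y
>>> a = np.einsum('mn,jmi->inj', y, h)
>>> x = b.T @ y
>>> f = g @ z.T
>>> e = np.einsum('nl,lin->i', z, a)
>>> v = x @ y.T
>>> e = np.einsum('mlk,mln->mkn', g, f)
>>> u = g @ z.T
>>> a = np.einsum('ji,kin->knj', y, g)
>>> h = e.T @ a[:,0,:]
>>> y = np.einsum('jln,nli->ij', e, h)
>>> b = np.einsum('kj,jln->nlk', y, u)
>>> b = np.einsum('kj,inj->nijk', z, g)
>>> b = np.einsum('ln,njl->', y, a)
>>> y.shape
(37, 23)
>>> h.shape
(11, 13, 37)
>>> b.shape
()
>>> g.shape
(23, 7, 13)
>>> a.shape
(23, 13, 37)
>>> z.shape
(11, 13)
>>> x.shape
(11, 7)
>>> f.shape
(23, 7, 11)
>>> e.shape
(23, 13, 11)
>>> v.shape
(11, 37)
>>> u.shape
(23, 7, 11)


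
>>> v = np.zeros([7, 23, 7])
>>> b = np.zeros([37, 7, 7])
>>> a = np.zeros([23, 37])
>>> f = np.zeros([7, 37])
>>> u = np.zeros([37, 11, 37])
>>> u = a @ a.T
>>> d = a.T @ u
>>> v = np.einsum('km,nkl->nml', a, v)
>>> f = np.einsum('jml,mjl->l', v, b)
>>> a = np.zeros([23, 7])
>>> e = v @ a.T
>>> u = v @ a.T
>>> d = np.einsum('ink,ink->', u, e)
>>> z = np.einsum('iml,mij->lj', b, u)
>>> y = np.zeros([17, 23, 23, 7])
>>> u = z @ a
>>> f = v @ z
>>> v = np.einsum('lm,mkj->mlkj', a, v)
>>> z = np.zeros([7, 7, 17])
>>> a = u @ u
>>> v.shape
(7, 23, 37, 7)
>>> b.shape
(37, 7, 7)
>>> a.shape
(7, 7)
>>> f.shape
(7, 37, 23)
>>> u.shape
(7, 7)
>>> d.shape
()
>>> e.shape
(7, 37, 23)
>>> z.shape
(7, 7, 17)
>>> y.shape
(17, 23, 23, 7)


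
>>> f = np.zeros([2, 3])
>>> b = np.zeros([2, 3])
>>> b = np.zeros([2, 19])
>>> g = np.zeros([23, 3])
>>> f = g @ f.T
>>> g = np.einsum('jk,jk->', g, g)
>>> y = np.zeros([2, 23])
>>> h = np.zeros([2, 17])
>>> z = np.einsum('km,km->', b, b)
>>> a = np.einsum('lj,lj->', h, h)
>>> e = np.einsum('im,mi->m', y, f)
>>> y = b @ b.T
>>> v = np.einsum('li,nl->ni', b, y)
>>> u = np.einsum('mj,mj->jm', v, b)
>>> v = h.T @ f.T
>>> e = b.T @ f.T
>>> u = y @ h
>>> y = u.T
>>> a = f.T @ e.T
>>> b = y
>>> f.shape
(23, 2)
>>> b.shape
(17, 2)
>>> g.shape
()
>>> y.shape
(17, 2)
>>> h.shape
(2, 17)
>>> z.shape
()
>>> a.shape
(2, 19)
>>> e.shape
(19, 23)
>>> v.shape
(17, 23)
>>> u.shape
(2, 17)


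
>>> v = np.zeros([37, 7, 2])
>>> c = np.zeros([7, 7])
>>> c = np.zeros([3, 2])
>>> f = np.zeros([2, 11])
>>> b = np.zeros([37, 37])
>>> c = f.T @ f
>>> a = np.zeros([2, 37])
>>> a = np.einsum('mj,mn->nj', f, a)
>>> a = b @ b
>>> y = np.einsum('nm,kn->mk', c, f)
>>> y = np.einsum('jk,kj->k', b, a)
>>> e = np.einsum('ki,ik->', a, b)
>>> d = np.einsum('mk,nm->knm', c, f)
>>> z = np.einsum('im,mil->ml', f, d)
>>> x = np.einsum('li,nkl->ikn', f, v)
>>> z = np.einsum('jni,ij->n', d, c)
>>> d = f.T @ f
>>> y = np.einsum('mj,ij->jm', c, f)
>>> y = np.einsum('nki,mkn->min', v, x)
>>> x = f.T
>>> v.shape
(37, 7, 2)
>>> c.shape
(11, 11)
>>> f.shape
(2, 11)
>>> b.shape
(37, 37)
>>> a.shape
(37, 37)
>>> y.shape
(11, 2, 37)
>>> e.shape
()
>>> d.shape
(11, 11)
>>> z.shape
(2,)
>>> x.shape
(11, 2)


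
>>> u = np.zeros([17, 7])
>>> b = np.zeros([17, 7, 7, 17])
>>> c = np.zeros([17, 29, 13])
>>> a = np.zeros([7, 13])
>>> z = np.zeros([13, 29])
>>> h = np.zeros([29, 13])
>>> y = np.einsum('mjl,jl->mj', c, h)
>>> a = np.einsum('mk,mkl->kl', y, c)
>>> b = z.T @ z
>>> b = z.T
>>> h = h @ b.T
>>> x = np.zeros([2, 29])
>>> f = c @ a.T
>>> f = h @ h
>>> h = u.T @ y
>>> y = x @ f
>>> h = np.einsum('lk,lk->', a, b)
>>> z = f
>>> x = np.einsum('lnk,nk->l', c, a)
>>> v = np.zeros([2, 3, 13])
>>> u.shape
(17, 7)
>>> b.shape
(29, 13)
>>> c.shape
(17, 29, 13)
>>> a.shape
(29, 13)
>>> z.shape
(29, 29)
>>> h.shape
()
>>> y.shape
(2, 29)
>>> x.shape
(17,)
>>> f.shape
(29, 29)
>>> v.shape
(2, 3, 13)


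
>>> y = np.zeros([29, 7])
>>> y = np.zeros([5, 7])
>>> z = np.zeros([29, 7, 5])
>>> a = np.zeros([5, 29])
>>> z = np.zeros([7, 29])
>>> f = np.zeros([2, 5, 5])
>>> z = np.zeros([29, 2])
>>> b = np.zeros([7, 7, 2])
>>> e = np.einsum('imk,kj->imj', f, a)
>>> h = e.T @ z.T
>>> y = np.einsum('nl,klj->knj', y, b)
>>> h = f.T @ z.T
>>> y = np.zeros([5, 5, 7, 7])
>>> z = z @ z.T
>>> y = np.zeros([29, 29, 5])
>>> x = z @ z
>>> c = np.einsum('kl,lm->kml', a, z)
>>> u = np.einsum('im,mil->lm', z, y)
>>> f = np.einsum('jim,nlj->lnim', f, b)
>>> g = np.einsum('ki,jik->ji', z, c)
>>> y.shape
(29, 29, 5)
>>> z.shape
(29, 29)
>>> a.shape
(5, 29)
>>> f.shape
(7, 7, 5, 5)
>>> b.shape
(7, 7, 2)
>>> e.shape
(2, 5, 29)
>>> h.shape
(5, 5, 29)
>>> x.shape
(29, 29)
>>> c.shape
(5, 29, 29)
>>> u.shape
(5, 29)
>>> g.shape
(5, 29)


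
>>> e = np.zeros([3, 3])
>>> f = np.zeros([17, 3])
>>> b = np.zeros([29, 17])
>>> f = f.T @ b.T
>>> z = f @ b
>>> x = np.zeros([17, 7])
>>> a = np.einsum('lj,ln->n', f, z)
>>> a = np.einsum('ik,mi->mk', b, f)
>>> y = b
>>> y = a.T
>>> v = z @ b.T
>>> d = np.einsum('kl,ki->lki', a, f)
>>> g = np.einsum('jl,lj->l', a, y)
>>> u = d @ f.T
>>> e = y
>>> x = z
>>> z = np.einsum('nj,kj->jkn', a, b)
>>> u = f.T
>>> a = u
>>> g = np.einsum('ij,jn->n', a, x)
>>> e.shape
(17, 3)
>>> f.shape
(3, 29)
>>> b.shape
(29, 17)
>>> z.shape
(17, 29, 3)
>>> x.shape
(3, 17)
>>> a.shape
(29, 3)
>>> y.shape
(17, 3)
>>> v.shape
(3, 29)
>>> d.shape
(17, 3, 29)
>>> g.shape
(17,)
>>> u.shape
(29, 3)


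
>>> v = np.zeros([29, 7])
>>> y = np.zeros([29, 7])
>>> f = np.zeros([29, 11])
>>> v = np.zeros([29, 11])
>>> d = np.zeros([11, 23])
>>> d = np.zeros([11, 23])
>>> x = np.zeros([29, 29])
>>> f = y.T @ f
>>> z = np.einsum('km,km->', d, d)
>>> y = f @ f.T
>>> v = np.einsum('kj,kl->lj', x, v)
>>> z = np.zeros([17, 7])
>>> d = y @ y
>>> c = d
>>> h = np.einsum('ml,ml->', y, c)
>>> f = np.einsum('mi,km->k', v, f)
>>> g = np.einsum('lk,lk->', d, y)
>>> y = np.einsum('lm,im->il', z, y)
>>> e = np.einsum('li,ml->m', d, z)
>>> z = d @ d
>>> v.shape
(11, 29)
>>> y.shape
(7, 17)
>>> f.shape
(7,)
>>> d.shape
(7, 7)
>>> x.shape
(29, 29)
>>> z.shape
(7, 7)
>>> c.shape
(7, 7)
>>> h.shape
()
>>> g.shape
()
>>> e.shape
(17,)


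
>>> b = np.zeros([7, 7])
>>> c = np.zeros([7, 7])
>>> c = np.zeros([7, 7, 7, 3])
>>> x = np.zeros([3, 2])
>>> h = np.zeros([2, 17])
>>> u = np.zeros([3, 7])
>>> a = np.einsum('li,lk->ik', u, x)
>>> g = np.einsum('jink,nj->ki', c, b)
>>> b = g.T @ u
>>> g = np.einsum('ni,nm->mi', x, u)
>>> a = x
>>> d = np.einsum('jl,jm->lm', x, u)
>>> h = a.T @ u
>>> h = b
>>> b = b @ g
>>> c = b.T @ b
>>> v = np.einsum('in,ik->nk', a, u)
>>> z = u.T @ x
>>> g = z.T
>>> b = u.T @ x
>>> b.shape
(7, 2)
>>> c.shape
(2, 2)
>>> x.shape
(3, 2)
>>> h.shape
(7, 7)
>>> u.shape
(3, 7)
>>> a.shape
(3, 2)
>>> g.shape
(2, 7)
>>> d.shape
(2, 7)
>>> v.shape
(2, 7)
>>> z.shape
(7, 2)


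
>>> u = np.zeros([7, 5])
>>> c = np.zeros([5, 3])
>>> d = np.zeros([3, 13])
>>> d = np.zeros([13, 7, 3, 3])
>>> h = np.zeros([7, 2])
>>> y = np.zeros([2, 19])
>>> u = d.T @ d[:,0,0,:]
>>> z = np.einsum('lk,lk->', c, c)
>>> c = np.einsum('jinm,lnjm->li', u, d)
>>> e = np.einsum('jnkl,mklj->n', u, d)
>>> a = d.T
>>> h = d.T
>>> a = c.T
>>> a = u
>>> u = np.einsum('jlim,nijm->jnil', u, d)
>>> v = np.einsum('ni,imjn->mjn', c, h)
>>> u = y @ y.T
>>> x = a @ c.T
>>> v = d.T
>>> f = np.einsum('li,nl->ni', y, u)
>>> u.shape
(2, 2)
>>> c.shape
(13, 3)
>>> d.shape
(13, 7, 3, 3)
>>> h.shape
(3, 3, 7, 13)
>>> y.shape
(2, 19)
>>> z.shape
()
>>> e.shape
(3,)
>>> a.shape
(3, 3, 7, 3)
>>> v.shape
(3, 3, 7, 13)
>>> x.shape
(3, 3, 7, 13)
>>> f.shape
(2, 19)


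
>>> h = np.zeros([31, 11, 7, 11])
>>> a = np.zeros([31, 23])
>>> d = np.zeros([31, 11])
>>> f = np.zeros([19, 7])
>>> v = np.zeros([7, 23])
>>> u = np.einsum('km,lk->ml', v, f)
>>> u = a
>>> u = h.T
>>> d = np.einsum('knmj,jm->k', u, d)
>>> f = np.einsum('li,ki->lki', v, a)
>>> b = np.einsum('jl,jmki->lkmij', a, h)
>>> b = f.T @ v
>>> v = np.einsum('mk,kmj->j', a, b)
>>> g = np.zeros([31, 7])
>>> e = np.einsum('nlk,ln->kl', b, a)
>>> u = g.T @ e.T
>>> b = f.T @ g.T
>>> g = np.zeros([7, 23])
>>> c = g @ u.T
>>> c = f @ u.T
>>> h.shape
(31, 11, 7, 11)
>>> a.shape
(31, 23)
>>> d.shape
(11,)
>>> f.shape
(7, 31, 23)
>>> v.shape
(23,)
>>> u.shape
(7, 23)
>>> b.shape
(23, 31, 31)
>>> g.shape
(7, 23)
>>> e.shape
(23, 31)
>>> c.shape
(7, 31, 7)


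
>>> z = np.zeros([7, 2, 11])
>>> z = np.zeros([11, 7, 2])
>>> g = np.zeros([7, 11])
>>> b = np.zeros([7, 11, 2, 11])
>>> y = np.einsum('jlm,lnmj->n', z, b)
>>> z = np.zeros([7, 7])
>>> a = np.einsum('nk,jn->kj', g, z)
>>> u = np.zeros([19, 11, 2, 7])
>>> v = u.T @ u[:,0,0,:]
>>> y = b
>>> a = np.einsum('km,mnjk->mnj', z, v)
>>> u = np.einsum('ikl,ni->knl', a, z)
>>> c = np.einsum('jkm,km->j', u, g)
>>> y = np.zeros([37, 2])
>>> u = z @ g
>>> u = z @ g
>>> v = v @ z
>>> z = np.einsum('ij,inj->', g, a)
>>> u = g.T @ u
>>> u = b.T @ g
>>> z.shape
()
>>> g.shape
(7, 11)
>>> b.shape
(7, 11, 2, 11)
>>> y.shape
(37, 2)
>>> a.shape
(7, 2, 11)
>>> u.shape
(11, 2, 11, 11)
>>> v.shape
(7, 2, 11, 7)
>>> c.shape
(2,)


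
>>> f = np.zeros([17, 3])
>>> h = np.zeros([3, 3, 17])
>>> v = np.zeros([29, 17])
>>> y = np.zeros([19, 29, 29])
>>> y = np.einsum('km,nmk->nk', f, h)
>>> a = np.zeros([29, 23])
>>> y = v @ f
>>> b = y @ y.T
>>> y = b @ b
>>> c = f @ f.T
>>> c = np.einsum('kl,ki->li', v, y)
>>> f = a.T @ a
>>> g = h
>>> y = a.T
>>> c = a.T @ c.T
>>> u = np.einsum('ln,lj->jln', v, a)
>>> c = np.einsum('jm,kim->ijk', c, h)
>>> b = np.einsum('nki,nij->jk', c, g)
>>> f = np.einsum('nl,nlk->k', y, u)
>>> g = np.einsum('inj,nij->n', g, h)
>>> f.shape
(17,)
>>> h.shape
(3, 3, 17)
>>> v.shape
(29, 17)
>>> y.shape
(23, 29)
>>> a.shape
(29, 23)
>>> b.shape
(17, 23)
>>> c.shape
(3, 23, 3)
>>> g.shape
(3,)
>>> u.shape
(23, 29, 17)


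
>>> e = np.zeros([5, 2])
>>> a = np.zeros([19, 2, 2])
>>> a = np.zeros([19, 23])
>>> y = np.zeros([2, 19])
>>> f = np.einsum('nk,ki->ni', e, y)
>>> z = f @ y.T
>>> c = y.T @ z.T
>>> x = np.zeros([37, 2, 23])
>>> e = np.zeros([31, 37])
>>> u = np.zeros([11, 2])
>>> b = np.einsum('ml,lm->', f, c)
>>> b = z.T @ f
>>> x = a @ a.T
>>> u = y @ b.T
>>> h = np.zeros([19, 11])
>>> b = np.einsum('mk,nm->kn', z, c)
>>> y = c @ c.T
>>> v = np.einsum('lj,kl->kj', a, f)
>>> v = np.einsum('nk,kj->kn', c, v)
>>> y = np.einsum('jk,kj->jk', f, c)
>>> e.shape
(31, 37)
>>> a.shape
(19, 23)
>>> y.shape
(5, 19)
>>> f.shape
(5, 19)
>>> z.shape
(5, 2)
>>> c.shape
(19, 5)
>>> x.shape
(19, 19)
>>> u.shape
(2, 2)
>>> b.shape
(2, 19)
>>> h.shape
(19, 11)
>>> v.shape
(5, 19)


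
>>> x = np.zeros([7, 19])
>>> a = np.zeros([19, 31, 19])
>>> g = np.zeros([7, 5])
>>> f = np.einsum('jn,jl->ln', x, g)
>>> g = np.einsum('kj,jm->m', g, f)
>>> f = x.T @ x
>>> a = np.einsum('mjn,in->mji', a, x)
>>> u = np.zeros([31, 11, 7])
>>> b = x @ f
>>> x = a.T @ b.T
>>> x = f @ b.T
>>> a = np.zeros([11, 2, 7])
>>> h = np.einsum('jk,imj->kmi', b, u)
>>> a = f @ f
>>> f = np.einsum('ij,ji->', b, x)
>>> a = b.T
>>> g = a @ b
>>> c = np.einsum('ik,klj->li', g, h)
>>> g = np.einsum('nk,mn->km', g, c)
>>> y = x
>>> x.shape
(19, 7)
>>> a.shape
(19, 7)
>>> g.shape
(19, 11)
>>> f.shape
()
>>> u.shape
(31, 11, 7)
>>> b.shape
(7, 19)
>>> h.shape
(19, 11, 31)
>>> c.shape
(11, 19)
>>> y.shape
(19, 7)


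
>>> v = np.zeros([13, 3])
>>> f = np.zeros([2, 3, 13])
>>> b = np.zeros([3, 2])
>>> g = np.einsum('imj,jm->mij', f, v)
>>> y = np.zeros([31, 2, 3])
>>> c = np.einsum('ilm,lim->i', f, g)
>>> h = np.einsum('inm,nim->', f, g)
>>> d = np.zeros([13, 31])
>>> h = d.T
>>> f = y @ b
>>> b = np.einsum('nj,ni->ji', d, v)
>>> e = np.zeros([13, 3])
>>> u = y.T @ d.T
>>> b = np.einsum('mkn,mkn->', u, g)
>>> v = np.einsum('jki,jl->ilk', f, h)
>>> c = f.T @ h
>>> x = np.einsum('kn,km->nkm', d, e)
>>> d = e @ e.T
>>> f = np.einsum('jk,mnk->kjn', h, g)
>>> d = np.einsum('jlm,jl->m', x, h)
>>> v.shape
(2, 13, 2)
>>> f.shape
(13, 31, 2)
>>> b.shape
()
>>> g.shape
(3, 2, 13)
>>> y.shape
(31, 2, 3)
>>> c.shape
(2, 2, 13)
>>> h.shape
(31, 13)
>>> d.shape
(3,)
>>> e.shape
(13, 3)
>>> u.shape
(3, 2, 13)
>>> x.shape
(31, 13, 3)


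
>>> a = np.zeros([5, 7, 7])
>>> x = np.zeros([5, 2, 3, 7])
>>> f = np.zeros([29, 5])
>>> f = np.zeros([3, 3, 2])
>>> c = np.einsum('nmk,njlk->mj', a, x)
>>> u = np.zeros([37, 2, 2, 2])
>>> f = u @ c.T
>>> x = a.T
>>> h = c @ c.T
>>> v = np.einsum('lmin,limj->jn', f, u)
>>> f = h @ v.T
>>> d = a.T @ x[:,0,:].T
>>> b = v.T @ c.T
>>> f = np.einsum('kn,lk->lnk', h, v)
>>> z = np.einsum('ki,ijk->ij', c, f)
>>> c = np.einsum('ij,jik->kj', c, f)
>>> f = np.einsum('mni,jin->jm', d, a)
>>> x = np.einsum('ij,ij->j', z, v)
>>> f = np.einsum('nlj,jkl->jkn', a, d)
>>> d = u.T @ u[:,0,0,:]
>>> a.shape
(5, 7, 7)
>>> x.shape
(7,)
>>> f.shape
(7, 7, 5)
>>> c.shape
(7, 2)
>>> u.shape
(37, 2, 2, 2)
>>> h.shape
(7, 7)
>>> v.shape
(2, 7)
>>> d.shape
(2, 2, 2, 2)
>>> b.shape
(7, 7)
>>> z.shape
(2, 7)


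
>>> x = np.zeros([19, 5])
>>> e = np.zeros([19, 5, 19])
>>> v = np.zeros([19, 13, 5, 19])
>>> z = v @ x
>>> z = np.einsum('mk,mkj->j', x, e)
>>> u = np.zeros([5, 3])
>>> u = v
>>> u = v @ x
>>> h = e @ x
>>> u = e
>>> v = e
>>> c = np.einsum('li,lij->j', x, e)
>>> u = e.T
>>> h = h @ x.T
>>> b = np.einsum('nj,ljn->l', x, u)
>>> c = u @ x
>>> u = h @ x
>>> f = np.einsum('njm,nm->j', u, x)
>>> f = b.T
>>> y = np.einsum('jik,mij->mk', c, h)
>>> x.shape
(19, 5)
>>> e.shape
(19, 5, 19)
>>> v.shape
(19, 5, 19)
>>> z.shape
(19,)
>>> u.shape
(19, 5, 5)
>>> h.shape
(19, 5, 19)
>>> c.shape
(19, 5, 5)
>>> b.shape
(19,)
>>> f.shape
(19,)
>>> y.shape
(19, 5)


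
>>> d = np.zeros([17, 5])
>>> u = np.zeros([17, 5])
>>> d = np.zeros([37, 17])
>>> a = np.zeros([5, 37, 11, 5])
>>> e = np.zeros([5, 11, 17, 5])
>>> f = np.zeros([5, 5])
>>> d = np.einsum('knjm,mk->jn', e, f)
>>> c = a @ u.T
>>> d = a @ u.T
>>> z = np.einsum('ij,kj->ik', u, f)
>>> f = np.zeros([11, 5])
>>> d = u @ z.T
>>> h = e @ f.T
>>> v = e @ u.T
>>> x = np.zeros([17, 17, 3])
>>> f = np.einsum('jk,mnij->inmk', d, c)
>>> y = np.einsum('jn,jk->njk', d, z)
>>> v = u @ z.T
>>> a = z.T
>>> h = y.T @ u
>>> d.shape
(17, 17)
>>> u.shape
(17, 5)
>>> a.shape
(5, 17)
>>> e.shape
(5, 11, 17, 5)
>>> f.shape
(11, 37, 5, 17)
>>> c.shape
(5, 37, 11, 17)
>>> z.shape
(17, 5)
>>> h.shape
(5, 17, 5)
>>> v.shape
(17, 17)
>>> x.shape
(17, 17, 3)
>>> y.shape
(17, 17, 5)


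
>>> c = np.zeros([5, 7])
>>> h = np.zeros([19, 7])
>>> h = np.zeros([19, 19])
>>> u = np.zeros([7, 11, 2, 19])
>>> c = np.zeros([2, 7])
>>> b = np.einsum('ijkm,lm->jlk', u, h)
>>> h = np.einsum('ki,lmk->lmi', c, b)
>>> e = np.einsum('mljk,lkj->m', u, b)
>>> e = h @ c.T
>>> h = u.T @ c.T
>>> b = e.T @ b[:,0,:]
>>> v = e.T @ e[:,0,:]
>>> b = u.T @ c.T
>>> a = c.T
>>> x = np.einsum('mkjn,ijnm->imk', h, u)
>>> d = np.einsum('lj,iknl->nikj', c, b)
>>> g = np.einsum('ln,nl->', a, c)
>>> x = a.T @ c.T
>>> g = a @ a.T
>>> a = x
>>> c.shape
(2, 7)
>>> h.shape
(19, 2, 11, 2)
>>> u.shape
(7, 11, 2, 19)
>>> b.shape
(19, 2, 11, 2)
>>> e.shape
(11, 19, 2)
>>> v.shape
(2, 19, 2)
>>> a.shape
(2, 2)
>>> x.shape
(2, 2)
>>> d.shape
(11, 19, 2, 7)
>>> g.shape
(7, 7)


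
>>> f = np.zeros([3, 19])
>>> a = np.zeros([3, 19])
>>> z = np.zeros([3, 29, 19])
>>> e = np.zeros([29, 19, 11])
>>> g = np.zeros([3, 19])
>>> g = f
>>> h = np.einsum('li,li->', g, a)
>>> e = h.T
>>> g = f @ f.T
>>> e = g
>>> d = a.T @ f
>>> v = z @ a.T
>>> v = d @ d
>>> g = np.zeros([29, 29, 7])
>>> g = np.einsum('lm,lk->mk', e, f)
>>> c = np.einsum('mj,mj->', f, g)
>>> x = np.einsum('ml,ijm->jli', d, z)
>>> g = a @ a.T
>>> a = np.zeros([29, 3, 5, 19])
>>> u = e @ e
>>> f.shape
(3, 19)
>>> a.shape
(29, 3, 5, 19)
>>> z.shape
(3, 29, 19)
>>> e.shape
(3, 3)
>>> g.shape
(3, 3)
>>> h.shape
()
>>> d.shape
(19, 19)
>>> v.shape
(19, 19)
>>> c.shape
()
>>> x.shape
(29, 19, 3)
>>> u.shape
(3, 3)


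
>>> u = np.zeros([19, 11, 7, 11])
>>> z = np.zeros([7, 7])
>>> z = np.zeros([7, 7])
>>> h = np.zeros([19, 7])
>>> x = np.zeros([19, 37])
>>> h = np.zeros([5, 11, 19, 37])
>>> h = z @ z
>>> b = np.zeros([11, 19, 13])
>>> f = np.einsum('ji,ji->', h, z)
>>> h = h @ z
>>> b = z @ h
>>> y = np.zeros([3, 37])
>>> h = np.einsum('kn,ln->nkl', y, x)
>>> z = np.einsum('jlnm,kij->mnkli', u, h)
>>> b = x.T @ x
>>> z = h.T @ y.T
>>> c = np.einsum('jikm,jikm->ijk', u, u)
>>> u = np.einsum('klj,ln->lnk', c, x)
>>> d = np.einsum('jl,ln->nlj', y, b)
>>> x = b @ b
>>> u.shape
(19, 37, 11)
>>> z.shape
(19, 3, 3)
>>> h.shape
(37, 3, 19)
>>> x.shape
(37, 37)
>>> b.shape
(37, 37)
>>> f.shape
()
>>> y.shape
(3, 37)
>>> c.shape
(11, 19, 7)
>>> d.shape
(37, 37, 3)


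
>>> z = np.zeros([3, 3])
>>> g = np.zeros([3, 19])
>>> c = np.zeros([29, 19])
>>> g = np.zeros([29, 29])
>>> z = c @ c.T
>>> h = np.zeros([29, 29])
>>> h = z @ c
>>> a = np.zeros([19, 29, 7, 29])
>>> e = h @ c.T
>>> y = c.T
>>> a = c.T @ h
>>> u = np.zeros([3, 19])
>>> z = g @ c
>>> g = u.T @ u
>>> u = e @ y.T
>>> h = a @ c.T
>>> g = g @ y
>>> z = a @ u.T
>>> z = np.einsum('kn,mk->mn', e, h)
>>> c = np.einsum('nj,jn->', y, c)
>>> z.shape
(19, 29)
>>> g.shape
(19, 29)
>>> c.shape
()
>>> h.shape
(19, 29)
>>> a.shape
(19, 19)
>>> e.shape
(29, 29)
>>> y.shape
(19, 29)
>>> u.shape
(29, 19)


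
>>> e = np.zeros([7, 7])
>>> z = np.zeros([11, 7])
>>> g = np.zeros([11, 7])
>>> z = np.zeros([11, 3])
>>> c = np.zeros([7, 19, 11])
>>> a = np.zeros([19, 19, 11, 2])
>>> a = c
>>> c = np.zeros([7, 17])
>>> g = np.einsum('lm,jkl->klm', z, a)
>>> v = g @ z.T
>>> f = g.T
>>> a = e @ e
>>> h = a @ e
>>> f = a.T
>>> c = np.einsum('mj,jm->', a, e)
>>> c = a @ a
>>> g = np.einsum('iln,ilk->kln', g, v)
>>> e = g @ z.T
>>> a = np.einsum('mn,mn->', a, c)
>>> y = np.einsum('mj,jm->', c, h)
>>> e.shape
(11, 11, 11)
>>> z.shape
(11, 3)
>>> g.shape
(11, 11, 3)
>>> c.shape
(7, 7)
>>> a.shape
()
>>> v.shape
(19, 11, 11)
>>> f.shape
(7, 7)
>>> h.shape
(7, 7)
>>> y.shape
()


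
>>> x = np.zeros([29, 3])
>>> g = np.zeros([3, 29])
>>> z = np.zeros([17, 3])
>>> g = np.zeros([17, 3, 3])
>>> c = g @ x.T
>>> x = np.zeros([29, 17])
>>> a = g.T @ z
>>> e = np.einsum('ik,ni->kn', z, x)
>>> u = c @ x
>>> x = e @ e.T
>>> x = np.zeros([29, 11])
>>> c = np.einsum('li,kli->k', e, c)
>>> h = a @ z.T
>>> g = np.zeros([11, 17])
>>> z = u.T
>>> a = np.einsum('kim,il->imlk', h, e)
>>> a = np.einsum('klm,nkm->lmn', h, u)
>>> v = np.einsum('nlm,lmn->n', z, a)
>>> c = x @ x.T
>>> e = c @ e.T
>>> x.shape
(29, 11)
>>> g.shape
(11, 17)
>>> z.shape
(17, 3, 17)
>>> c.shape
(29, 29)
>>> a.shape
(3, 17, 17)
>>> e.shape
(29, 3)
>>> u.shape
(17, 3, 17)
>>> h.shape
(3, 3, 17)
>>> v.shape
(17,)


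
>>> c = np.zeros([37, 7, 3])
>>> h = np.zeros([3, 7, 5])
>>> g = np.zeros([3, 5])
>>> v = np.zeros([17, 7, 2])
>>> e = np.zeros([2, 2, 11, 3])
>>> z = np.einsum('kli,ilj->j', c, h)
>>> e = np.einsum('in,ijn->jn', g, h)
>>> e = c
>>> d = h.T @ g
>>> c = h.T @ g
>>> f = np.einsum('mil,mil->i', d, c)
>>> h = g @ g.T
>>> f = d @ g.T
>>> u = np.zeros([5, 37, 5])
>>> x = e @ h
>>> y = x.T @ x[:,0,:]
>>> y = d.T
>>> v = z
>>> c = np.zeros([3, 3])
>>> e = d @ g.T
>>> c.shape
(3, 3)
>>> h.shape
(3, 3)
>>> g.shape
(3, 5)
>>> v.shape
(5,)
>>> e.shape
(5, 7, 3)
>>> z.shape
(5,)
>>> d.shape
(5, 7, 5)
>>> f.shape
(5, 7, 3)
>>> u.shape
(5, 37, 5)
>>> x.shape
(37, 7, 3)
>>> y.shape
(5, 7, 5)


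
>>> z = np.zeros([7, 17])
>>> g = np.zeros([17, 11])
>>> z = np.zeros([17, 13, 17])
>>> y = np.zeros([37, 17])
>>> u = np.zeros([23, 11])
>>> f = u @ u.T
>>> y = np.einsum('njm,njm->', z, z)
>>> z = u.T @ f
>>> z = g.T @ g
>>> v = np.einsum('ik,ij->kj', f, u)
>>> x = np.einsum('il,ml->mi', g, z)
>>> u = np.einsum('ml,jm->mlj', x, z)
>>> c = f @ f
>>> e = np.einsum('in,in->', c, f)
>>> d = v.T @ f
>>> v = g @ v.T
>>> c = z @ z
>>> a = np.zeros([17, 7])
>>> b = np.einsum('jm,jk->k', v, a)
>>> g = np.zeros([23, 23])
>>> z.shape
(11, 11)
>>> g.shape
(23, 23)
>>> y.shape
()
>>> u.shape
(11, 17, 11)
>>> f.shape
(23, 23)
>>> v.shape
(17, 23)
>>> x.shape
(11, 17)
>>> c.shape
(11, 11)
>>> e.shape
()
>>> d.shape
(11, 23)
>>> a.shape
(17, 7)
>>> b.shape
(7,)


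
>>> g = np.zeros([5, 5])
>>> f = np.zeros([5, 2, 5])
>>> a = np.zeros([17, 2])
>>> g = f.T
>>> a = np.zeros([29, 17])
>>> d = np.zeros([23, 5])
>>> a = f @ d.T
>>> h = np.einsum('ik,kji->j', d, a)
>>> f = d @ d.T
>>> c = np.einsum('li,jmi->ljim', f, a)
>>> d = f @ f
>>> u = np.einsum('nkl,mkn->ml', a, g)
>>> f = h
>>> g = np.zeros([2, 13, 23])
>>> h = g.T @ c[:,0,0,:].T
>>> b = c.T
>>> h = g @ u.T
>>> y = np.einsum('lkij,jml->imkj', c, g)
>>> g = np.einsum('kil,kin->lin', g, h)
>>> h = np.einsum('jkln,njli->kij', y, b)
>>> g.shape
(23, 13, 5)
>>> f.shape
(2,)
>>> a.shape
(5, 2, 23)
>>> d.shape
(23, 23)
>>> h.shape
(13, 23, 23)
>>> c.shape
(23, 5, 23, 2)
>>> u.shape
(5, 23)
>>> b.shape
(2, 23, 5, 23)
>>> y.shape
(23, 13, 5, 2)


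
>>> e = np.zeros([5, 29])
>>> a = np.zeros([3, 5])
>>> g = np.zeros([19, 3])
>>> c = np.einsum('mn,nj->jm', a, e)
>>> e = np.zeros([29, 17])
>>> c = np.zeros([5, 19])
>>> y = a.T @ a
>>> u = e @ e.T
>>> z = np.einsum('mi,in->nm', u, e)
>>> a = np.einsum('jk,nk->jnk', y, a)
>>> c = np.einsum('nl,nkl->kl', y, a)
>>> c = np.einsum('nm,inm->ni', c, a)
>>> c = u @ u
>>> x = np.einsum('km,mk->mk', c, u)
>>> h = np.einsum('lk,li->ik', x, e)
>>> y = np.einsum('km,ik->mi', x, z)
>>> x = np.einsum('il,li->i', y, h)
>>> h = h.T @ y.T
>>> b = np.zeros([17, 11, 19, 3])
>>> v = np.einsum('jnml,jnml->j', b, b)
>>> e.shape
(29, 17)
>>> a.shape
(5, 3, 5)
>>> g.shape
(19, 3)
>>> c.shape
(29, 29)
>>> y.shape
(29, 17)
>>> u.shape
(29, 29)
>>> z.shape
(17, 29)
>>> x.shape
(29,)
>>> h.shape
(29, 29)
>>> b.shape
(17, 11, 19, 3)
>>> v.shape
(17,)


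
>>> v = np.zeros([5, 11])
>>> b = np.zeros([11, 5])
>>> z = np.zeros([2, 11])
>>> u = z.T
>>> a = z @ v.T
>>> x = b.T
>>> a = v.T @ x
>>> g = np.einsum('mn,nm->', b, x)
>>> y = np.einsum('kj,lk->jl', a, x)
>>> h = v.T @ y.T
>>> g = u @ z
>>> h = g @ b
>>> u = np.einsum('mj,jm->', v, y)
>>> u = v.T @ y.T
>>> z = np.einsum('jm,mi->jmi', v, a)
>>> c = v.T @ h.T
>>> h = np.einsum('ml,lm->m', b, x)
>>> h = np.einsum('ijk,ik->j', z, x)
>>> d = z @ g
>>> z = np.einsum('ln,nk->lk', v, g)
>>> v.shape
(5, 11)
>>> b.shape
(11, 5)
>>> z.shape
(5, 11)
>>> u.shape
(11, 11)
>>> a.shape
(11, 11)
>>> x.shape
(5, 11)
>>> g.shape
(11, 11)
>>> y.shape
(11, 5)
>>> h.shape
(11,)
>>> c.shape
(11, 11)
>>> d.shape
(5, 11, 11)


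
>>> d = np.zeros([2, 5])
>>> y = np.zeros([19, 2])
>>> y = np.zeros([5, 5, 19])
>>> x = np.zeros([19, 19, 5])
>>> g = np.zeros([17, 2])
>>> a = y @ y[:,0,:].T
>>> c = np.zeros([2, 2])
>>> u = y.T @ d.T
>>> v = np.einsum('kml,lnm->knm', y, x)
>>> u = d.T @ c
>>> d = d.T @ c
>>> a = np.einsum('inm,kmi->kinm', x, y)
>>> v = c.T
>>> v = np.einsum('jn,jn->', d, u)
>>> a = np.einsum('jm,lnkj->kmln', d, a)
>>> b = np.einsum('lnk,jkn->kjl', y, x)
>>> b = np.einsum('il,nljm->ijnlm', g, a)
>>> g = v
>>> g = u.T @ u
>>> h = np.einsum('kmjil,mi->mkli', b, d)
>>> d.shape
(5, 2)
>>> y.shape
(5, 5, 19)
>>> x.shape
(19, 19, 5)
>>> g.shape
(2, 2)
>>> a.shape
(19, 2, 5, 19)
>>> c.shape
(2, 2)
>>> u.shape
(5, 2)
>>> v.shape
()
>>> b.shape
(17, 5, 19, 2, 19)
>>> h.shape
(5, 17, 19, 2)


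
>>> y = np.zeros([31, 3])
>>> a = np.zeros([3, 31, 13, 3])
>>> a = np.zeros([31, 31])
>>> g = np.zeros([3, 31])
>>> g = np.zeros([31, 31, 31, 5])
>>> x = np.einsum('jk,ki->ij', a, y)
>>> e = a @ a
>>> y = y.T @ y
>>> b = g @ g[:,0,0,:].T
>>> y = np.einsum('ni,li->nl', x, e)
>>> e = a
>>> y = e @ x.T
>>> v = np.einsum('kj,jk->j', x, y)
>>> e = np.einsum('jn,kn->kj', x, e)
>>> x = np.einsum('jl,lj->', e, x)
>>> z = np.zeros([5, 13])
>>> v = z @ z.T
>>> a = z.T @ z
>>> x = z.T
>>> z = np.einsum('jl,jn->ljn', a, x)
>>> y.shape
(31, 3)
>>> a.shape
(13, 13)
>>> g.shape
(31, 31, 31, 5)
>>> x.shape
(13, 5)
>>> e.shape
(31, 3)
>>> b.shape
(31, 31, 31, 31)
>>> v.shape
(5, 5)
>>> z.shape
(13, 13, 5)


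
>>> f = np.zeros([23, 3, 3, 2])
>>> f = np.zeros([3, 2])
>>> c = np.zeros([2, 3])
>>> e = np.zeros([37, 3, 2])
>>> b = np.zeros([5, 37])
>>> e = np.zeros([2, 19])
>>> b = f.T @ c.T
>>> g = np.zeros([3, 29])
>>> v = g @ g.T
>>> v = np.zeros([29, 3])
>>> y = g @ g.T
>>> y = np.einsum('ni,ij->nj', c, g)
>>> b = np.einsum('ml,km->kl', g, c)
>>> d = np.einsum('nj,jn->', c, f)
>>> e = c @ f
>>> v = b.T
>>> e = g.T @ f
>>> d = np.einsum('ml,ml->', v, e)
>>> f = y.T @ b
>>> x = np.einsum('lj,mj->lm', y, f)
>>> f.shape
(29, 29)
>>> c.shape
(2, 3)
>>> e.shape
(29, 2)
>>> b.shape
(2, 29)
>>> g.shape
(3, 29)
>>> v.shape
(29, 2)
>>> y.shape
(2, 29)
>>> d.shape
()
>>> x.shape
(2, 29)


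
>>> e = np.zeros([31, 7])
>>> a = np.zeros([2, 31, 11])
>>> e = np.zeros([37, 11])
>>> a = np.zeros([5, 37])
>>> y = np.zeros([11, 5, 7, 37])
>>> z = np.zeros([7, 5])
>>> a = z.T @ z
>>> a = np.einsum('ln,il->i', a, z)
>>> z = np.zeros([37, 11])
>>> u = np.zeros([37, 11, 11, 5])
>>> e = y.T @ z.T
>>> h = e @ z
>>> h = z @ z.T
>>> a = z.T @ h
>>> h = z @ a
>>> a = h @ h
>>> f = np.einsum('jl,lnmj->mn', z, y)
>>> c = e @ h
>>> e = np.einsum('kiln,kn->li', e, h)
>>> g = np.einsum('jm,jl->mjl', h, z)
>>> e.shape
(5, 7)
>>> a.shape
(37, 37)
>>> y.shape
(11, 5, 7, 37)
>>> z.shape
(37, 11)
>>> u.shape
(37, 11, 11, 5)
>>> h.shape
(37, 37)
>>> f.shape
(7, 5)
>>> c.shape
(37, 7, 5, 37)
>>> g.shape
(37, 37, 11)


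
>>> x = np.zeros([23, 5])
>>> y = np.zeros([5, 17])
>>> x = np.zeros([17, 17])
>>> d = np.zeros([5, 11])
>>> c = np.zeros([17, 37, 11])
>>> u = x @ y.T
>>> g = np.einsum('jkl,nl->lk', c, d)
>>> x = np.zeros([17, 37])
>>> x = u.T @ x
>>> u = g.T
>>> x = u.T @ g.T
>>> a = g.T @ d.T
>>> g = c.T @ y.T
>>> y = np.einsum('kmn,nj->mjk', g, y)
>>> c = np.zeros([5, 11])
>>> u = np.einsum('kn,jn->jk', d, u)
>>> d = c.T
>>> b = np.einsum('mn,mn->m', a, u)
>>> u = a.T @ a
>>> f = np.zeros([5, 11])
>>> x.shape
(11, 11)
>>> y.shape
(37, 17, 11)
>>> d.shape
(11, 5)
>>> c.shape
(5, 11)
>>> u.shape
(5, 5)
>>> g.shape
(11, 37, 5)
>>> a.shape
(37, 5)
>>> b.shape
(37,)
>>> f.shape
(5, 11)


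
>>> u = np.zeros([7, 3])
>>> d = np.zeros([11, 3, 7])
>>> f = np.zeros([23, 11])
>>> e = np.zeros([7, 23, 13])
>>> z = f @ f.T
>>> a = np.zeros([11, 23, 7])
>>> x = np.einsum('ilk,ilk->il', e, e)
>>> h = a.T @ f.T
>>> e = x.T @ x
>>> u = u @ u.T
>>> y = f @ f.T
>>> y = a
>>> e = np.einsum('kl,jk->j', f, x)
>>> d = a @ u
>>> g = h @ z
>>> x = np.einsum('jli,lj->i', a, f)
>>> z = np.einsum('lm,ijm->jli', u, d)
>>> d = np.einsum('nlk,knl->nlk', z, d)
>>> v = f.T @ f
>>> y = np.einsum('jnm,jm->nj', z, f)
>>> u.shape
(7, 7)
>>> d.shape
(23, 7, 11)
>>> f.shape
(23, 11)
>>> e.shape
(7,)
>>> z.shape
(23, 7, 11)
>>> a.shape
(11, 23, 7)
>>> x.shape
(7,)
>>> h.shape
(7, 23, 23)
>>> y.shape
(7, 23)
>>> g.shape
(7, 23, 23)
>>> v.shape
(11, 11)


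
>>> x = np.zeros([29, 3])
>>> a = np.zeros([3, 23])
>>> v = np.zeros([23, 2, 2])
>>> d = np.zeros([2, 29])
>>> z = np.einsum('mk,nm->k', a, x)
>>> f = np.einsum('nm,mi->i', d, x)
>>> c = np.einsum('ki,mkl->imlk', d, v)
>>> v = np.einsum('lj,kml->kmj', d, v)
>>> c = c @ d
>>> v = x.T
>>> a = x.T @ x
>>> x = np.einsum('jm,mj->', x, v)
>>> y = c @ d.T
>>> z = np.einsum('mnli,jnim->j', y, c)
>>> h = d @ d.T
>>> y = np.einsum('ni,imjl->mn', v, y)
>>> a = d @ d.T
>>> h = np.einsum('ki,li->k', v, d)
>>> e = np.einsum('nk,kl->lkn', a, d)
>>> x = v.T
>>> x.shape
(29, 3)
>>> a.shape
(2, 2)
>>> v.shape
(3, 29)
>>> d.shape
(2, 29)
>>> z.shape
(29,)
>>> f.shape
(3,)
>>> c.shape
(29, 23, 2, 29)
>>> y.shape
(23, 3)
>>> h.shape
(3,)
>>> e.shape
(29, 2, 2)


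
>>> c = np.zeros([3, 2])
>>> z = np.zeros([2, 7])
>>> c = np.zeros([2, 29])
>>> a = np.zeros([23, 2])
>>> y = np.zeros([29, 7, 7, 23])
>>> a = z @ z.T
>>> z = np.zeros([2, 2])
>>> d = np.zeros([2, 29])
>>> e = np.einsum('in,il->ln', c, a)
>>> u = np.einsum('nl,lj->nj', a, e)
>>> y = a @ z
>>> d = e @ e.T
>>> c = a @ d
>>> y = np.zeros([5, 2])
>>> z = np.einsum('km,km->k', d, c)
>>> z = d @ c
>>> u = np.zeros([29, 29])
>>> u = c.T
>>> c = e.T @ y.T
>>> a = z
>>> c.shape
(29, 5)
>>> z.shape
(2, 2)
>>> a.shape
(2, 2)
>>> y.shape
(5, 2)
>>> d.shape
(2, 2)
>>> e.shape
(2, 29)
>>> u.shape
(2, 2)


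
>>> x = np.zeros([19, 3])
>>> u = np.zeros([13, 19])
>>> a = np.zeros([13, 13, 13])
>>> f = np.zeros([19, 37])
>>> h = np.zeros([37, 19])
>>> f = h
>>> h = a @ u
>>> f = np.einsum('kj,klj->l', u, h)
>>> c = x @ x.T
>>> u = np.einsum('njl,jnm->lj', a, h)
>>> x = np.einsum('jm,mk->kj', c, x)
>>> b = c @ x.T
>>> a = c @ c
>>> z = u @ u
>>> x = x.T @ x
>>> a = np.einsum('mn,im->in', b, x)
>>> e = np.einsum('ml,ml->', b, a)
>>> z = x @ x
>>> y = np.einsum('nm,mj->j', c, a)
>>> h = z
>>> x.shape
(19, 19)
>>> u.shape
(13, 13)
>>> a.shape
(19, 3)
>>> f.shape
(13,)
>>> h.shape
(19, 19)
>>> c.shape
(19, 19)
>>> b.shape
(19, 3)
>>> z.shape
(19, 19)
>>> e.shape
()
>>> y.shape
(3,)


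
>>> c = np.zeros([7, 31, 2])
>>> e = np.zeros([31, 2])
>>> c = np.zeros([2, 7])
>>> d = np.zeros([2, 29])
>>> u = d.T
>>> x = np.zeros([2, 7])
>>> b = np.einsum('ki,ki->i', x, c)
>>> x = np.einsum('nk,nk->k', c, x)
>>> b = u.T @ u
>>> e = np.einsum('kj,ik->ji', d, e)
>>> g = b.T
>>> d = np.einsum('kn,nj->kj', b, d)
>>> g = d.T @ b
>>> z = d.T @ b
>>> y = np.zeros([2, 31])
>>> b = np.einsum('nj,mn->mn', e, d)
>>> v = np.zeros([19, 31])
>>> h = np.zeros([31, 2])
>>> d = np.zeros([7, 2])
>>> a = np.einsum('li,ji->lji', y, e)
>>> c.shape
(2, 7)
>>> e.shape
(29, 31)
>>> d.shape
(7, 2)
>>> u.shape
(29, 2)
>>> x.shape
(7,)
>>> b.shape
(2, 29)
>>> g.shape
(29, 2)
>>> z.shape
(29, 2)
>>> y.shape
(2, 31)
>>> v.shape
(19, 31)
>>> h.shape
(31, 2)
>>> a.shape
(2, 29, 31)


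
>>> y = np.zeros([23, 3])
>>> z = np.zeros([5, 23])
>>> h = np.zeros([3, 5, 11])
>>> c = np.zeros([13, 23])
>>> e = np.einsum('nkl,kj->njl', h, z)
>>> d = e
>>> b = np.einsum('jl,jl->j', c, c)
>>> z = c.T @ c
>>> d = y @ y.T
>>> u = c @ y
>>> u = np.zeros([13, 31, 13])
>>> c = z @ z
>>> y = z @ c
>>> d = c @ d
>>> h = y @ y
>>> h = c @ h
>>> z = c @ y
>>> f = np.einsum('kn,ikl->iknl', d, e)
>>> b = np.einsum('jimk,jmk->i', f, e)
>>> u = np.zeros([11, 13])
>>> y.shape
(23, 23)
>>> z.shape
(23, 23)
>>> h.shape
(23, 23)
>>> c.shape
(23, 23)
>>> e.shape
(3, 23, 11)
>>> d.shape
(23, 23)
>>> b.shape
(23,)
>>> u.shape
(11, 13)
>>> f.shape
(3, 23, 23, 11)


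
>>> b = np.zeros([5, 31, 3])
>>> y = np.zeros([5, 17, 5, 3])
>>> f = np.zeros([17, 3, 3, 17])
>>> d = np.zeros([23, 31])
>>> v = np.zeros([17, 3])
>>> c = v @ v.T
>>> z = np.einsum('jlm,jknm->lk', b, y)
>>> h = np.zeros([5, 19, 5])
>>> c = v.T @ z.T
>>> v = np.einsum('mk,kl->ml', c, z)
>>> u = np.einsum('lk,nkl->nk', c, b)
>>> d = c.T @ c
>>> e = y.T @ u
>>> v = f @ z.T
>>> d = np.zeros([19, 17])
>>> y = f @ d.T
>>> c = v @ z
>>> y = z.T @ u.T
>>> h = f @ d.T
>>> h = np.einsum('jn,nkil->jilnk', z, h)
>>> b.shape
(5, 31, 3)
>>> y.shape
(17, 5)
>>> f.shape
(17, 3, 3, 17)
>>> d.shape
(19, 17)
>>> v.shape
(17, 3, 3, 31)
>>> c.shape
(17, 3, 3, 17)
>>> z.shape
(31, 17)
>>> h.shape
(31, 3, 19, 17, 3)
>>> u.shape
(5, 31)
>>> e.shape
(3, 5, 17, 31)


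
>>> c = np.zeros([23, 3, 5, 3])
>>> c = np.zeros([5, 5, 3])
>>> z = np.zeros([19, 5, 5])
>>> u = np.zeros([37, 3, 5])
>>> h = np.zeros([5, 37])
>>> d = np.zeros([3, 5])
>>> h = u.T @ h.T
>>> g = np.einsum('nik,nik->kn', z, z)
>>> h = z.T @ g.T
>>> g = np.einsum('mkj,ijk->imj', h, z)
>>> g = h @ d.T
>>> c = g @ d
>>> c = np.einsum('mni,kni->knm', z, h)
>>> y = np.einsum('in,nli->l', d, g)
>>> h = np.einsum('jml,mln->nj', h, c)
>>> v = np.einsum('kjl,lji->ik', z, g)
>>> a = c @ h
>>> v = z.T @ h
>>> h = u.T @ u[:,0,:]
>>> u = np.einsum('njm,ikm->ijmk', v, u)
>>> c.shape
(5, 5, 19)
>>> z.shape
(19, 5, 5)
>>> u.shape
(37, 5, 5, 3)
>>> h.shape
(5, 3, 5)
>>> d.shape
(3, 5)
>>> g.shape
(5, 5, 3)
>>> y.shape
(5,)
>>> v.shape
(5, 5, 5)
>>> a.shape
(5, 5, 5)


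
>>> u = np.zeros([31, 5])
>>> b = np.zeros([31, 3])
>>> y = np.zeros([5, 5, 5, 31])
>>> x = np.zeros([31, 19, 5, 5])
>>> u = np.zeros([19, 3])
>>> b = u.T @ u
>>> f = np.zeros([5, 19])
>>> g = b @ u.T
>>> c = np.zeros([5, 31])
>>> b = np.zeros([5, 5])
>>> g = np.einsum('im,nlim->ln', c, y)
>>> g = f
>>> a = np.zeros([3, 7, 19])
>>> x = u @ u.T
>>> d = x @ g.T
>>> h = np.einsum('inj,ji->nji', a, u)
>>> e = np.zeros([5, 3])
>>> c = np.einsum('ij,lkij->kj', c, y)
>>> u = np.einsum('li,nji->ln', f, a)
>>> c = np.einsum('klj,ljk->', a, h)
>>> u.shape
(5, 3)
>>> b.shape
(5, 5)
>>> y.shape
(5, 5, 5, 31)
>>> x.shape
(19, 19)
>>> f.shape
(5, 19)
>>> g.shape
(5, 19)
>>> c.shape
()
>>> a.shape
(3, 7, 19)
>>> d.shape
(19, 5)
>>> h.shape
(7, 19, 3)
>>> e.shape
(5, 3)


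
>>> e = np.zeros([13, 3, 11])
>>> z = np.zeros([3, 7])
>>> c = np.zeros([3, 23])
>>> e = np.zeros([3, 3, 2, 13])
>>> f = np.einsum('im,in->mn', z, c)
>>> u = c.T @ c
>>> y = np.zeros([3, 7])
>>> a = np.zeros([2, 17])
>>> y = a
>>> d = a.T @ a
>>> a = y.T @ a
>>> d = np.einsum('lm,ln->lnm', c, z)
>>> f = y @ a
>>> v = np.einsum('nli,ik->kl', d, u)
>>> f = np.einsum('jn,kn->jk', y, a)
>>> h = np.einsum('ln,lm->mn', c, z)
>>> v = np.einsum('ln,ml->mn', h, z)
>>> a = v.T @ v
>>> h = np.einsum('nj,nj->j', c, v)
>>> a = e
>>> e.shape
(3, 3, 2, 13)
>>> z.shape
(3, 7)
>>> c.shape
(3, 23)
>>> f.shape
(2, 17)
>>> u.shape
(23, 23)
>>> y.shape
(2, 17)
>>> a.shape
(3, 3, 2, 13)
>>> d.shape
(3, 7, 23)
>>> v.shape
(3, 23)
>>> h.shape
(23,)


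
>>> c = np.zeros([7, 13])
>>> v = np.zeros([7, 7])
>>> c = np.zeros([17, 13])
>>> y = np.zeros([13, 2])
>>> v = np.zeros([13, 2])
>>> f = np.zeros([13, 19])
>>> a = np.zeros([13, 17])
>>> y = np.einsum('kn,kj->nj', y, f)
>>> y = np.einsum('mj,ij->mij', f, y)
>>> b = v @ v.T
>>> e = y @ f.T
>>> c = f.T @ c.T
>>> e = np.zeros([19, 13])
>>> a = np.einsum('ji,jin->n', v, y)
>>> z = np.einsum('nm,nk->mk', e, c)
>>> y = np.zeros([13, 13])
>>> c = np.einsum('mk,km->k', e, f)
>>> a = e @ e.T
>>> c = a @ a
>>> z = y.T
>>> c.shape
(19, 19)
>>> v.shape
(13, 2)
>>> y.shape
(13, 13)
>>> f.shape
(13, 19)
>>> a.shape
(19, 19)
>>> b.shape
(13, 13)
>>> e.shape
(19, 13)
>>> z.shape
(13, 13)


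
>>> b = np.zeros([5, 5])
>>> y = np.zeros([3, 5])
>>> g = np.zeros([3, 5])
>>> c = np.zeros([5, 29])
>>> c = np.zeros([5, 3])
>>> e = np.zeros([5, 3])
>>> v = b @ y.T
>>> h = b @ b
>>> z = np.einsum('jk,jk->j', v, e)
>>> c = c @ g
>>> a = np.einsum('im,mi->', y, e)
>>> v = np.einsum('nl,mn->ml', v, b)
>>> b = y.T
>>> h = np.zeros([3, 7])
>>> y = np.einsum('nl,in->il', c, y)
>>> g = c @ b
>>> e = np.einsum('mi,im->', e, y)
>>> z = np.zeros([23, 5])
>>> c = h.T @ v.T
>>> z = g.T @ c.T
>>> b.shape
(5, 3)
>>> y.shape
(3, 5)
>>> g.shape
(5, 3)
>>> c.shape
(7, 5)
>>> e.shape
()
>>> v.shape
(5, 3)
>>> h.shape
(3, 7)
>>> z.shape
(3, 7)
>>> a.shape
()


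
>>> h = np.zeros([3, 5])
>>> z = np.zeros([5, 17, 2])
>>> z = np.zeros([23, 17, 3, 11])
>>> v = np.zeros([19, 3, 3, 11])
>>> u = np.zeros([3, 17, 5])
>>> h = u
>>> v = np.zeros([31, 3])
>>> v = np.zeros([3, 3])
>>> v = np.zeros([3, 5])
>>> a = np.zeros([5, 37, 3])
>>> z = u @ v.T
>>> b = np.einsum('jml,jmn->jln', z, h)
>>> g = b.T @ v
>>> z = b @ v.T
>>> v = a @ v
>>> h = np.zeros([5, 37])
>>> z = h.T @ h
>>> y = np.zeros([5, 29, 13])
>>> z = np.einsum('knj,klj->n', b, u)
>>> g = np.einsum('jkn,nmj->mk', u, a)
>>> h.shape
(5, 37)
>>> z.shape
(3,)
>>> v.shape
(5, 37, 5)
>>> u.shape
(3, 17, 5)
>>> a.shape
(5, 37, 3)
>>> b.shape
(3, 3, 5)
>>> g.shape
(37, 17)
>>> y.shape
(5, 29, 13)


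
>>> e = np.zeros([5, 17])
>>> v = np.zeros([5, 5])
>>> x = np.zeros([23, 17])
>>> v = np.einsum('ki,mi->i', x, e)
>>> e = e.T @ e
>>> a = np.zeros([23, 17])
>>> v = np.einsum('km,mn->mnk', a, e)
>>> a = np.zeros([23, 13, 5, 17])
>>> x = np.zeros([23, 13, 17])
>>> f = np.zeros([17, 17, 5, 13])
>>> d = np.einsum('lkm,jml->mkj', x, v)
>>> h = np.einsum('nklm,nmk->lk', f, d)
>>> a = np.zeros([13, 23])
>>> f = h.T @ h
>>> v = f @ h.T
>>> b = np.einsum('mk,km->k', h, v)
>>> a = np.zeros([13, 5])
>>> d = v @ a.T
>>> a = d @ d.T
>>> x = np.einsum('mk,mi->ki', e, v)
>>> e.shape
(17, 17)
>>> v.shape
(17, 5)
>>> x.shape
(17, 5)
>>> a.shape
(17, 17)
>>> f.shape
(17, 17)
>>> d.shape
(17, 13)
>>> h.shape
(5, 17)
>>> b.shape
(17,)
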